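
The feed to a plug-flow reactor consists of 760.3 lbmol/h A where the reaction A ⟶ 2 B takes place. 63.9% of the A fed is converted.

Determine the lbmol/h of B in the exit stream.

A reacted = 0.639 × 760.3 = 485.8 lbmol/h; ν_A = −1, so ξ = 485.8/1 = 485.8 lbmol/h.
Outlet amounts (n = n₀ + ν ξ):
  A: 760.3 − 1(485.8) = 274.5
  B: 0 + 2(485.8) = 971.7

972 lbmol/h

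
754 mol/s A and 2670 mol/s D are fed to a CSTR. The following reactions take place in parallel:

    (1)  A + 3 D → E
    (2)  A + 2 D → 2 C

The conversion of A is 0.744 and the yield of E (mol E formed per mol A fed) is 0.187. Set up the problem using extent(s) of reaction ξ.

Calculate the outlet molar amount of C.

840 mol/s

Yield of E: 1ξ₁ / 754 = 0.187 → ξ₁ = 141 mol/s.
Conversion of A: 1ξ₁ + 1ξ₂ = 0.744 × 754 = 561 → ξ₂ = 420 mol/s.
Outlet amounts (n = n₀ + Σ ν·ξ):
  A: 754 − 1(141) − 1(420) = 193
  D: 2670 − 3(141) − 2(420) = 1407
  E: 0 + 1(141) = 141
  C: 0 + 2(420) = 840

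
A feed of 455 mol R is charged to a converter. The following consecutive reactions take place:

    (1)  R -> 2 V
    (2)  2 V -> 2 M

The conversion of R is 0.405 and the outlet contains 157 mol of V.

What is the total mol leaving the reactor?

Conversion of R: R consumed = 1ξ₁ = 0.405 × 455 → ξ₁ = 184.3 mol.
V balance: n_V = 0 + 2ξ₁ − 2ξ₂ = 157 → ξ₂ = (2·184.3 − 157)/2 = 105.8 mol.
Outlet amounts (n = n₀ + Σ ν·ξ):
  R: 455 − 1(184.3) = 270.7
  V: 0 + 2(184.3) − 2(105.8) = 157
  M: 0 + 2(105.8) = 211.6
Total out = 270.7 + 157 + 211.6 = 639.3 mol.

639 mol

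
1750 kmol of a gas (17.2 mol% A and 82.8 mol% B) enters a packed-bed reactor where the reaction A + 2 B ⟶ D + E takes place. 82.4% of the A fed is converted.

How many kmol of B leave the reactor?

953 kmol

A reacted = 0.824 × 301 = 248 kmol; ν_A = −1, so ξ = 248/1 = 248 kmol.
Outlet amounts (n = n₀ + ν ξ):
  A: 301 − 1(248) = 52.98
  B: 1449 − 2(248) = 953
  D: 0 + 1(248) = 248
  E: 0 + 1(248) = 248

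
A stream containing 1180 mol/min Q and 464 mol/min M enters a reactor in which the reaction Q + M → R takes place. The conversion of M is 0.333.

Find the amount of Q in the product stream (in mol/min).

1030 mol/min

M reacted = 0.333 × 464 = 154.5 mol/min; ν_M = −1, so ξ = 154.5/1 = 154.5 mol/min.
Outlet amounts (n = n₀ + ν ξ):
  Q: 1180 − 1(154.5) = 1025
  M: 464 − 1(154.5) = 309.5
  R: 0 + 1(154.5) = 154.5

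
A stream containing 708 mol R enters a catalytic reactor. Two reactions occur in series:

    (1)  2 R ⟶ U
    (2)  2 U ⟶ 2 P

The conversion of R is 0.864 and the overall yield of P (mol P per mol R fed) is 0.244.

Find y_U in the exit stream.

0.331

Conversion of R: R consumed = 2ξ₁ = 0.864 × 708 → ξ₁ = 305.9 mol.
Yield of P: 2ξ₂ / 708 = 0.244 → ξ₂ = 86.38 mol.
Outlet amounts (n = n₀ + Σ ν·ξ):
  R: 708 − 2(305.9) = 96.29
  U: 0 + 1(305.9) − 2(86.38) = 133.1
  P: 0 + 2(86.38) = 172.8
Total out = 402.1 mol; y_U = 133.1 / 402.1 = 0.331.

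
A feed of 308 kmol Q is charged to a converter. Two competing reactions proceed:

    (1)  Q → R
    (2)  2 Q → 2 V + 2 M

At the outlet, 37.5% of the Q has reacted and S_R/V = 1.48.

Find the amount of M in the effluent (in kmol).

46.6 kmol

Conversion of Q: Q consumed = 0.375 × 308 = 115.5 kmol = 1ξ₁ + 2ξ₂.
Selectivity: 1ξ₁ / (2ξ₂) = 1.48 → ξ₁ = 2.96 ξ₂.
Substitute: (1·2.96 + 2) ξ₂ = 115.5 → ξ₂ = 23.29 kmol, ξ₁ = 68.93 kmol.
Outlet amounts (n = n₀ + Σ ν·ξ):
  Q: 308 − 1(68.93) − 2(23.29) = 192.5
  R: 0 + 1(68.93) = 68.93
  V: 0 + 2(23.29) = 46.57
  M: 0 + 2(23.29) = 46.57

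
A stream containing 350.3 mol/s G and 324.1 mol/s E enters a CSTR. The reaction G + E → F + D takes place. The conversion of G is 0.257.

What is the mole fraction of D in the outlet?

0.133

G reacted = 0.257 × 350.3 = 90.03 mol/s; ν_G = −1, so ξ = 90.03/1 = 90.03 mol/s.
Outlet amounts (n = n₀ + ν ξ):
  G: 350.3 − 1(90.03) = 260.3
  E: 324.1 − 1(90.03) = 234.1
  F: 0 + 1(90.03) = 90.03
  D: 0 + 1(90.03) = 90.03
Total out = 674.4 mol/s; y_D = 90.03 / 674.4 = 0.1335.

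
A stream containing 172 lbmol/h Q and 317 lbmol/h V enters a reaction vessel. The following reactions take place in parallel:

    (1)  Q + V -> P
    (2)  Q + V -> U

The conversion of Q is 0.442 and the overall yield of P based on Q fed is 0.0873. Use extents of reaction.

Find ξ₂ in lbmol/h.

Yield of P: 1ξ₁ / 172 = 0.0873 → ξ₁ = 15.02 lbmol/h.
Conversion of Q: 1ξ₁ + 1ξ₂ = 0.442 × 172 = 76.02 → ξ₂ = 61.01 lbmol/h.
Outlet amounts (n = n₀ + Σ ν·ξ):
  Q: 172 − 1(15.02) − 1(61.01) = 95.98
  V: 317 − 1(15.02) − 1(61.01) = 241
  P: 0 + 1(15.02) = 15.02
  U: 0 + 1(61.01) = 61.01

ξ₂ = 61 lbmol/h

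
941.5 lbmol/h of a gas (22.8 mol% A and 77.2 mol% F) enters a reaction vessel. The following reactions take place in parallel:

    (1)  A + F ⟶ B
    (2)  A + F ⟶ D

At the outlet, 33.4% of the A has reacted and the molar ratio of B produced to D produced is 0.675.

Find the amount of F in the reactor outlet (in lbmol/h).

655 lbmol/h

Conversion of A: A consumed = 0.334 × 214.7 = 71.7 lbmol/h = 1ξ₁ + 1ξ₂.
Selectivity: 1ξ₁ / (1ξ₂) = 0.675 → ξ₁ = 0.675 ξ₂.
Substitute: (1·0.675 + 1) ξ₂ = 71.7 → ξ₂ = 42.8 lbmol/h, ξ₁ = 28.89 lbmol/h.
Outlet amounts (n = n₀ + Σ ν·ξ):
  A: 214.7 − 1(28.89) − 1(42.8) = 143
  F: 726.8 − 1(28.89) − 1(42.8) = 655.1
  B: 0 + 1(28.89) = 28.89
  D: 0 + 1(42.8) = 42.8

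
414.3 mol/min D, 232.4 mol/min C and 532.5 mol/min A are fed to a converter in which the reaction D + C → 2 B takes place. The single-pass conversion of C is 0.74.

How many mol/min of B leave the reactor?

344 mol/min

C reacted = 0.74 × 232.4 = 172 mol/min; ν_C = −1, so ξ = 172/1 = 172 mol/min.
Outlet amounts (n = n₀ + ν ξ):
  D: 414.3 − 1(172) = 242.3
  C: 232.4 − 1(172) = 60.42
  B: 0 + 2(172) = 344
  A: 532.5 (inert)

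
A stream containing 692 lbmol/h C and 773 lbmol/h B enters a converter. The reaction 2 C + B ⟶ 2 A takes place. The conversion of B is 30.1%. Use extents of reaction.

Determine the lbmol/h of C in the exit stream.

B reacted = 0.301 × 773 = 232.7 lbmol/h; ν_B = −1, so ξ = 232.7/1 = 232.7 lbmol/h.
Outlet amounts (n = n₀ + ν ξ):
  C: 692 − 2(232.7) = 226.7
  B: 773 − 1(232.7) = 540.3
  A: 0 + 2(232.7) = 465.3

227 lbmol/h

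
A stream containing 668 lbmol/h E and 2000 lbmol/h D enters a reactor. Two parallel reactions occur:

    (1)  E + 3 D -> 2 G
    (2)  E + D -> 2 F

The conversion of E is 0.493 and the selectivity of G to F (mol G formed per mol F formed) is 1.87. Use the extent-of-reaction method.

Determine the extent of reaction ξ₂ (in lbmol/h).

Conversion of E: E consumed = 0.493 × 668 = 329.3 lbmol/h = 1ξ₁ + 1ξ₂.
Selectivity: 2ξ₁ / (2ξ₂) = 1.87 → ξ₁ = 1.87 ξ₂.
Substitute: (1·1.87 + 1) ξ₂ = 329.3 → ξ₂ = 114.7 lbmol/h, ξ₁ = 214.6 lbmol/h.
Outlet amounts (n = n₀ + Σ ν·ξ):
  E: 668 − 1(214.6) − 1(114.7) = 338.7
  D: 2000 − 3(214.6) − 1(114.7) = 1242
  G: 0 + 2(214.6) = 429.2
  F: 0 + 2(114.7) = 229.5

ξ₂ = 115 lbmol/h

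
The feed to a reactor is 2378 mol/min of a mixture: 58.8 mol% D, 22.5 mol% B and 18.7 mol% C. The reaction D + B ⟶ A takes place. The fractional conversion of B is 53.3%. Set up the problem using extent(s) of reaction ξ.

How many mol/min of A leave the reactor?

285 mol/min

B reacted = 0.533 × 535 = 285.2 mol/min; ν_B = −1, so ξ = 285.2/1 = 285.2 mol/min.
Outlet amounts (n = n₀ + ν ξ):
  D: 1398 − 1(285.2) = 1113
  B: 535 − 1(285.2) = 249.9
  A: 0 + 1(285.2) = 285.2
  C: 444.7 (inert)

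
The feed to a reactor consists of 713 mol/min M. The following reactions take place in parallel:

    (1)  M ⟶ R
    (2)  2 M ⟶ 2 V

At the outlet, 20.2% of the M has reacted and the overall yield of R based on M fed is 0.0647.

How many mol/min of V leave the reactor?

Yield of R: 1ξ₁ / 713 = 0.0647 → ξ₁ = 46.13 mol/min.
Conversion of M: 1ξ₁ + 2ξ₂ = 0.202 × 713 = 144 → ξ₂ = 48.95 mol/min.
Outlet amounts (n = n₀ + Σ ν·ξ):
  M: 713 − 1(46.13) − 2(48.95) = 569
  R: 0 + 1(46.13) = 46.13
  V: 0 + 2(48.95) = 97.89

97.9 mol/min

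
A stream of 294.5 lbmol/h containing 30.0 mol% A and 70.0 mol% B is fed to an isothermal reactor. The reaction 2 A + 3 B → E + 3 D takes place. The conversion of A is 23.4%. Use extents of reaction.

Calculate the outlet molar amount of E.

A reacted = 0.234 × 88.35 = 20.67 lbmol/h; ν_A = −2, so ξ = 20.67/2 = 10.34 lbmol/h.
Outlet amounts (n = n₀ + ν ξ):
  A: 88.35 − 2(10.34) = 67.68
  B: 206.2 − 3(10.34) = 175.1
  E: 0 + 1(10.34) = 10.34
  D: 0 + 3(10.34) = 31.01

10.3 lbmol/h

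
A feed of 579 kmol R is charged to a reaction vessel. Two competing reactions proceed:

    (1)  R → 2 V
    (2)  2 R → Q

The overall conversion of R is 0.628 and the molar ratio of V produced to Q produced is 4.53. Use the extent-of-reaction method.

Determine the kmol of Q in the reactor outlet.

Conversion of R: R consumed = 0.628 × 579 = 363.6 kmol = 1ξ₁ + 2ξ₂.
Selectivity: 2ξ₁ / (1ξ₂) = 4.53 → ξ₁ = 2.265 ξ₂.
Substitute: (1·2.265 + 2) ξ₂ = 363.6 → ξ₂ = 85.25 kmol, ξ₁ = 193.1 kmol.
Outlet amounts (n = n₀ + Σ ν·ξ):
  R: 579 − 1(193.1) − 2(85.25) = 215.4
  V: 0 + 2(193.1) = 386.2
  Q: 0 + 1(85.25) = 85.25

85.3 kmol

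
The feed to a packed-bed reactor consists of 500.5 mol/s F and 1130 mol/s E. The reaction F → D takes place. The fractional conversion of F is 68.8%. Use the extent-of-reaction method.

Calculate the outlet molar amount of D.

344 mol/s

F reacted = 0.688 × 500.5 = 344.3 mol/s; ν_F = −1, so ξ = 344.3/1 = 344.3 mol/s.
Outlet amounts (n = n₀ + ν ξ):
  F: 500.5 − 1(344.3) = 156.2
  D: 0 + 1(344.3) = 344.3
  E: 1130 (inert)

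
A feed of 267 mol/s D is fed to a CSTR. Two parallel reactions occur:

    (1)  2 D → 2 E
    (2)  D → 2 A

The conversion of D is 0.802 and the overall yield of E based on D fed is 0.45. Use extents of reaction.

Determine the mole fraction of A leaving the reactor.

Yield of E: 2ξ₁ / 267 = 0.45 → ξ₁ = 60.08 mol/s.
Conversion of D: 2ξ₁ + 1ξ₂ = 0.802 × 267 = 214.1 → ξ₂ = 93.98 mol/s.
Outlet amounts (n = n₀ + Σ ν·ξ):
  D: 267 − 2(60.08) − 1(93.98) = 52.87
  E: 0 + 2(60.08) = 120.2
  A: 0 + 2(93.98) = 188
Total out = 361 mol/s; y_A = 188 / 361 = 0.5207.

0.521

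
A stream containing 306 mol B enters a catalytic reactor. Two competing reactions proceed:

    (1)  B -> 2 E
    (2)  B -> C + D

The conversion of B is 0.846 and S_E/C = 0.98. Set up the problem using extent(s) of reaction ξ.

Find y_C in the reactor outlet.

Conversion of B: B consumed = 0.846 × 306 = 258.9 mol = 1ξ₁ + 1ξ₂.
Selectivity: 2ξ₁ / (1ξ₂) = 0.98 → ξ₁ = 0.49 ξ₂.
Substitute: (1·0.49 + 1) ξ₂ = 258.9 → ξ₂ = 173.7 mol, ξ₁ = 85.13 mol.
Outlet amounts (n = n₀ + Σ ν·ξ):
  B: 306 − 1(85.13) − 1(173.7) = 47.12
  E: 0 + 2(85.13) = 170.3
  C: 0 + 1(173.7) = 173.7
  D: 0 + 1(173.7) = 173.7
Total out = 564.9 mol; y_C = 173.7 / 564.9 = 0.3076.

0.308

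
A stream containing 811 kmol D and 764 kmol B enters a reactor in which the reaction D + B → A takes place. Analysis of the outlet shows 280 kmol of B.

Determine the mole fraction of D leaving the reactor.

For B: n = n₀ − 1ξ → 280 = 764 − 1ξ, giving ξ = 484 kmol.
Outlet amounts (n = n₀ + ν ξ):
  D: 811 − 1(484) = 327
  B: 764 − 1(484) = 280
  A: 0 + 1(484) = 484
Total out = 1091 kmol; y_D = 327 / 1091 = 0.2997.

0.3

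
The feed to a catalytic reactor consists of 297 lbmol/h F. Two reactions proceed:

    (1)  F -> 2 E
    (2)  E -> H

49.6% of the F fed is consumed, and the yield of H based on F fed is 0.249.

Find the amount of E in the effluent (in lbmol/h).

Conversion of F: F consumed = 1ξ₁ = 0.496 × 297 → ξ₁ = 147.3 lbmol/h.
Yield of H: 1ξ₂ / 297 = 0.249 → ξ₂ = 73.95 lbmol/h.
Outlet amounts (n = n₀ + Σ ν·ξ):
  F: 297 − 1(147.3) = 149.7
  E: 0 + 2(147.3) − 1(73.95) = 220.7
  H: 0 + 1(73.95) = 73.95

221 lbmol/h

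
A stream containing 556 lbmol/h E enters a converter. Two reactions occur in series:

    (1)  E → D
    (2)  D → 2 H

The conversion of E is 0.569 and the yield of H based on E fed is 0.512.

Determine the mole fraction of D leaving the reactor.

0.249

Conversion of E: E consumed = 1ξ₁ = 0.569 × 556 → ξ₁ = 316.4 lbmol/h.
Yield of H: 2ξ₂ / 556 = 0.512 → ξ₂ = 142.3 lbmol/h.
Outlet amounts (n = n₀ + Σ ν·ξ):
  E: 556 − 1(316.4) = 239.6
  D: 0 + 1(316.4) − 1(142.3) = 174
  H: 0 + 2(142.3) = 284.7
Total out = 698.3 lbmol/h; y_D = 174 / 698.3 = 0.2492.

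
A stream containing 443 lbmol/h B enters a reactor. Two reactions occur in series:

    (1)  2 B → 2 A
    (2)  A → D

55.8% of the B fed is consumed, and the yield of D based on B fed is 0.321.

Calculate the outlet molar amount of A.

105 lbmol/h

Conversion of B: B consumed = 2ξ₁ = 0.558 × 443 → ξ₁ = 123.6 lbmol/h.
Yield of D: 1ξ₂ / 443 = 0.321 → ξ₂ = 142.2 lbmol/h.
Outlet amounts (n = n₀ + Σ ν·ξ):
  B: 443 − 2(123.6) = 195.8
  A: 0 + 2(123.6) − 1(142.2) = 105
  D: 0 + 1(142.2) = 142.2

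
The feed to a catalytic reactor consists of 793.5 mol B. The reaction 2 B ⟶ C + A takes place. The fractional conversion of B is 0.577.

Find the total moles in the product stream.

794 mol

B reacted = 0.577 × 793.5 = 457.8 mol; ν_B = −2, so ξ = 457.8/2 = 228.9 mol.
Outlet amounts (n = n₀ + ν ξ):
  B: 793.5 − 2(228.9) = 335.7
  C: 0 + 1(228.9) = 228.9
  A: 0 + 1(228.9) = 228.9
Total out = 335.7 + 228.9 + 228.9 = 793.5 mol.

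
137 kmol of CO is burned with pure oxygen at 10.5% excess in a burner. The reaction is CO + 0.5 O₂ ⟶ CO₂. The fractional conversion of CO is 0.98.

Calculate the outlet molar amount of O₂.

8.56 kmol

Stoichiometric O₂ = 0.5 × 137 = 68.5 kmol; O₂ fed = 68.5 × 1.105 = 75.69 kmol.
Fuel reacted = 0.98 × 137 → ξ = 134.3 kmol.
Outlet (n = n₀ + ν ξ):
  CO: 137 − 1(134.3) = 2.74
  O₂: 75.69 − 0.5(134.3) = 8.562
  CO₂: 0 + 1(134.3) = 134.3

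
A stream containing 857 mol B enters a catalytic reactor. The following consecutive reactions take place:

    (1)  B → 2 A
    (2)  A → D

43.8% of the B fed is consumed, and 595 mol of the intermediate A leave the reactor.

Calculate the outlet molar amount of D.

Conversion of B: B consumed = 1ξ₁ = 0.438 × 857 → ξ₁ = 375.4 mol.
A balance: n_A = 0 + 2ξ₁ − 1ξ₂ = 595 → ξ₂ = (2·375.4 − 595)/1 = 155.7 mol.
Outlet amounts (n = n₀ + Σ ν·ξ):
  B: 857 − 1(375.4) = 481.6
  A: 0 + 2(375.4) − 1(155.7) = 595
  D: 0 + 1(155.7) = 155.7

156 mol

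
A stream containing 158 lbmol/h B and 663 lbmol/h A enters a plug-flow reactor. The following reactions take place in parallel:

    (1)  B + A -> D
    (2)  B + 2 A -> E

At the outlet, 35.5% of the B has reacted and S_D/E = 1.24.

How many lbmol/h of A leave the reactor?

Conversion of B: B consumed = 0.355 × 158 = 56.09 lbmol/h = 1ξ₁ + 1ξ₂.
Selectivity: 1ξ₁ / (1ξ₂) = 1.24 → ξ₁ = 1.24 ξ₂.
Substitute: (1·1.24 + 1) ξ₂ = 56.09 → ξ₂ = 25.04 lbmol/h, ξ₁ = 31.05 lbmol/h.
Outlet amounts (n = n₀ + Σ ν·ξ):
  B: 158 − 1(31.05) − 1(25.04) = 101.9
  A: 663 − 1(31.05) − 2(25.04) = 581.9
  D: 0 + 1(31.05) = 31.05
  E: 0 + 1(25.04) = 25.04

582 lbmol/h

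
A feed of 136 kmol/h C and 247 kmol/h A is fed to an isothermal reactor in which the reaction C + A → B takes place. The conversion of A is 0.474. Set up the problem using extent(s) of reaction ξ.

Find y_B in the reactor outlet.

A reacted = 0.474 × 247 = 117.1 kmol/h; ν_A = −1, so ξ = 117.1/1 = 117.1 kmol/h.
Outlet amounts (n = n₀ + ν ξ):
  C: 136 − 1(117.1) = 18.92
  A: 247 − 1(117.1) = 129.9
  B: 0 + 1(117.1) = 117.1
Total out = 265.9 kmol/h; y_B = 117.1 / 265.9 = 0.4403.

0.44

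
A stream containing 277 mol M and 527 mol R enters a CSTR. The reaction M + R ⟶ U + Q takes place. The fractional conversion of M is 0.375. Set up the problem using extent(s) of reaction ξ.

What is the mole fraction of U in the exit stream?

0.129

M reacted = 0.375 × 277 = 103.9 mol; ν_M = −1, so ξ = 103.9/1 = 103.9 mol.
Outlet amounts (n = n₀ + ν ξ):
  M: 277 − 1(103.9) = 173.1
  R: 527 − 1(103.9) = 423.1
  U: 0 + 1(103.9) = 103.9
  Q: 0 + 1(103.9) = 103.9
Total out = 804 mol; y_U = 103.9 / 804 = 0.1292.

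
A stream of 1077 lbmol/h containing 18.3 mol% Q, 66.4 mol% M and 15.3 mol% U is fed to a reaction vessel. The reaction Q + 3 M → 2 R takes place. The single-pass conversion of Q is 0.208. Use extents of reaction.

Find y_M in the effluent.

Q reacted = 0.208 × 197.1 = 40.99 lbmol/h; ν_Q = −1, so ξ = 40.99/1 = 40.99 lbmol/h.
Outlet amounts (n = n₀ + ν ξ):
  Q: 197.1 − 1(40.99) = 156.1
  M: 715.1 − 3(40.99) = 592.1
  R: 0 + 2(40.99) = 81.99
  U: 164.8 (inert)
Total out = 995 lbmol/h; y_M = 592.1 / 995 = 0.5951.

0.595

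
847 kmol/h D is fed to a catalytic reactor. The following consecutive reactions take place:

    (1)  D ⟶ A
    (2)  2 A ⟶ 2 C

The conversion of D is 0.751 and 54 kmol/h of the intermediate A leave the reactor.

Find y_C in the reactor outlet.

0.687

Conversion of D: D consumed = 1ξ₁ = 0.751 × 847 → ξ₁ = 636.1 kmol/h.
A balance: n_A = 0 + 1ξ₁ − 2ξ₂ = 54 → ξ₂ = (1·636.1 − 54)/2 = 291 kmol/h.
Outlet amounts (n = n₀ + Σ ν·ξ):
  D: 847 − 1(636.1) = 210.9
  A: 0 + 1(636.1) − 2(291) = 54
  C: 0 + 2(291) = 582.1
Total out = 847 kmol/h; y_C = 582.1 / 847 = 0.6872.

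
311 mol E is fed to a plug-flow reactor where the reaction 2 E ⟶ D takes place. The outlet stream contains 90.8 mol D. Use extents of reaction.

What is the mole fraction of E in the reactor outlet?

For D: n = n₀ + 1ξ → 90.8 = 0 + 1ξ, giving ξ = 90.8 mol.
Outlet amounts (n = n₀ + ν ξ):
  E: 311 − 2(90.8) = 129.4
  D: 0 + 1(90.8) = 90.8
Total out = 220.2 mol; y_E = 129.4 / 220.2 = 0.5876.

0.588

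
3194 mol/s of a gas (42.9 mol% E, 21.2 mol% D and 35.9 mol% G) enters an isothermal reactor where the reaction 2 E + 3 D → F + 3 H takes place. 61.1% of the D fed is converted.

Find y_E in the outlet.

D reacted = 0.611 × 677.1 = 413.7 mol/s; ν_D = −3, so ξ = 413.7/3 = 137.9 mol/s.
Outlet amounts (n = n₀ + ν ξ):
  E: 1370 − 2(137.9) = 1094
  D: 677.1 − 3(137.9) = 263.4
  F: 0 + 1(137.9) = 137.9
  H: 0 + 3(137.9) = 413.7
  G: 1147 (inert)
Total out = 3056 mol/s; y_E = 1094 / 3056 = 0.3581.

0.358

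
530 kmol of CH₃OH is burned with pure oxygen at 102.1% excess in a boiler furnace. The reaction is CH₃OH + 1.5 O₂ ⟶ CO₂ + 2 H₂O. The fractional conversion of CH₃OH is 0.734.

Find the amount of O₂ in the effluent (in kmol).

Stoichiometric O₂ = 1.5 × 530 = 795 kmol; O₂ fed = 795 × 2.021 = 1607 kmol.
Fuel reacted = 0.734 × 530 → ξ = 389 kmol.
Outlet (n = n₀ + ν ξ):
  CH₃OH: 530 − 1(389) = 141
  O₂: 1607 − 1.5(389) = 1023
  CO₂: 0 + 1(389) = 389
  H₂O: 0 + 2(389) = 778

1020 kmol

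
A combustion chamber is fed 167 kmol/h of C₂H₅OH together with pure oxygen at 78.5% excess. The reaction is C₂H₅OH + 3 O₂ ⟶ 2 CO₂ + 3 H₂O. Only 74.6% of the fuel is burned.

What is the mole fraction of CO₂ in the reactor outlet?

0.21

Stoichiometric O₂ = 3 × 167 = 501 kmol/h; O₂ fed = 501 × 1.785 = 894.3 kmol/h.
Fuel reacted = 0.746 × 167 → ξ = 124.6 kmol/h.
Outlet (n = n₀ + ν ξ):
  C₂H₅OH: 167 − 1(124.6) = 42.42
  O₂: 894.3 − 3(124.6) = 520.5
  CO₂: 0 + 2(124.6) = 249.2
  H₂O: 0 + 3(124.6) = 373.7
Total out = 1186 kmol/h; y_CO₂ = 249.2 / 1186 = 0.2101.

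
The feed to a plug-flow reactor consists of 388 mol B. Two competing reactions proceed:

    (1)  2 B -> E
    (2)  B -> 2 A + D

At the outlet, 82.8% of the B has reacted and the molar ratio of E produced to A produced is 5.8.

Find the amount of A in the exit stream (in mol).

26.6 mol

Conversion of B: B consumed = 0.828 × 388 = 321.3 mol = 2ξ₁ + 1ξ₂.
Selectivity: 1ξ₁ / (2ξ₂) = 5.8 → ξ₁ = 11.6 ξ₂.
Substitute: (2·11.6 + 1) ξ₂ = 321.3 → ξ₂ = 13.28 mol, ξ₁ = 154 mol.
Outlet amounts (n = n₀ + Σ ν·ξ):
  B: 388 − 2(154) − 1(13.28) = 66.74
  E: 0 + 1(154) = 154
  A: 0 + 2(13.28) = 26.55
  D: 0 + 1(13.28) = 13.28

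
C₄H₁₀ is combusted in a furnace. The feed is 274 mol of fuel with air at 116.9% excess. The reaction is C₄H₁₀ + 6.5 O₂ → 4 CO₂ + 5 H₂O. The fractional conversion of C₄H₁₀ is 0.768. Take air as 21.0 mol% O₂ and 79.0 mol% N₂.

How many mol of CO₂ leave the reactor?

842 mol

Stoichiometric O₂ = 6.5 × 274 = 1781 mol; O₂ fed = 1781 × 2.169 = 3863 mol.
N₂ fed = 3863 × 79/21 = 14530 mol.
Fuel reacted = 0.768 × 274 → ξ = 210.4 mol.
Outlet (n = n₀ + ν ξ):
  C₄H₁₀: 274 − 1(210.4) = 63.57
  O₂: 3863 − 6.5(210.4) = 2495
  N₂: 14530 (inert)
  CO₂: 0 + 4(210.4) = 841.7
  H₂O: 0 + 5(210.4) = 1052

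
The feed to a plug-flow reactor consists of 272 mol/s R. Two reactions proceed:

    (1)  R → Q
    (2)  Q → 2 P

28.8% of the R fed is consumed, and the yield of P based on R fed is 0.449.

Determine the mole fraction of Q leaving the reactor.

Conversion of R: R consumed = 1ξ₁ = 0.288 × 272 → ξ₁ = 78.34 mol/s.
Yield of P: 2ξ₂ / 272 = 0.449 → ξ₂ = 61.06 mol/s.
Outlet amounts (n = n₀ + Σ ν·ξ):
  R: 272 − 1(78.34) = 193.7
  Q: 0 + 1(78.34) − 1(61.06) = 17.27
  P: 0 + 2(61.06) = 122.1
Total out = 333.1 mol/s; y_Q = 17.27 / 333.1 = 0.05186.

0.0519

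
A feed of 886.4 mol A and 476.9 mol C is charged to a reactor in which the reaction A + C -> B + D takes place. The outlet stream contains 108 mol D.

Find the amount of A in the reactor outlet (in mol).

778 mol

For D: n = n₀ + 1ξ → 108 = 0 + 1ξ, giving ξ = 108 mol.
Outlet amounts (n = n₀ + ν ξ):
  A: 886.4 − 1(108) = 778.4
  C: 476.9 − 1(108) = 368.9
  B: 0 + 1(108) = 108
  D: 0 + 1(108) = 108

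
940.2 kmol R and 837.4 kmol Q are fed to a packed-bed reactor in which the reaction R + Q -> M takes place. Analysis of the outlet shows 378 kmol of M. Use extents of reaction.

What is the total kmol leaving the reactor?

For M: n = n₀ + 1ξ → 378 = 0 + 1ξ, giving ξ = 378 kmol.
Outlet amounts (n = n₀ + ν ξ):
  R: 940.2 − 1(378) = 562.2
  Q: 837.4 − 1(378) = 459.4
  M: 0 + 1(378) = 378
Total out = 562.2 + 459.4 + 378 = 1400 kmol.

1400 kmol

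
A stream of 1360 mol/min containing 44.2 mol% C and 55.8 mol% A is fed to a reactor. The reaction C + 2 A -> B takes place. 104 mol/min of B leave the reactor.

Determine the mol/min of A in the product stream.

For B: n = n₀ + 1ξ → 104 = 0 + 1ξ, giving ξ = 104 mol/min.
Outlet amounts (n = n₀ + ν ξ):
  C: 601.1 − 1(104) = 497.1
  A: 758.9 − 2(104) = 550.9
  B: 0 + 1(104) = 104

551 mol/min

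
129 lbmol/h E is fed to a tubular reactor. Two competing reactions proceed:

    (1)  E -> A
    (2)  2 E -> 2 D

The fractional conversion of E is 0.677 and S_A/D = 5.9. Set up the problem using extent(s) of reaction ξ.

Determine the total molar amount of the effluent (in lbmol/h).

129 lbmol/h

Conversion of E: E consumed = 0.677 × 129 = 87.33 lbmol/h = 1ξ₁ + 2ξ₂.
Selectivity: 1ξ₁ / (2ξ₂) = 5.9 → ξ₁ = 11.8 ξ₂.
Substitute: (1·11.8 + 2) ξ₂ = 87.33 → ξ₂ = 6.328 lbmol/h, ξ₁ = 74.68 lbmol/h.
Outlet amounts (n = n₀ + Σ ν·ξ):
  E: 129 − 1(74.68) − 2(6.328) = 41.67
  A: 0 + 1(74.68) = 74.68
  D: 0 + 2(6.328) = 12.66
Total out = 41.67 + 74.68 + 12.66 = 129 lbmol/h.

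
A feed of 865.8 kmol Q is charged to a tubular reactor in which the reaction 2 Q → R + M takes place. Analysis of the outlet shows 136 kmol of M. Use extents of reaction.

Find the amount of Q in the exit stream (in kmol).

594 kmol

For M: n = n₀ + 1ξ → 136 = 0 + 1ξ, giving ξ = 136 kmol.
Outlet amounts (n = n₀ + ν ξ):
  Q: 865.8 − 2(136) = 593.8
  R: 0 + 1(136) = 136
  M: 0 + 1(136) = 136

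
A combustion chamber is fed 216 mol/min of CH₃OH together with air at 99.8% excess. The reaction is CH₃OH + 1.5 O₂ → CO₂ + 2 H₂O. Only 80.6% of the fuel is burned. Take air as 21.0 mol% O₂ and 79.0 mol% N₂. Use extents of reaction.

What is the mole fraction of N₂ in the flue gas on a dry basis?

Stoichiometric O₂ = 1.5 × 216 = 324 mol/min; O₂ fed = 324 × 1.998 = 647.4 mol/min.
N₂ fed = 647.4 × 79/21 = 2435 mol/min.
Fuel reacted = 0.806 × 216 → ξ = 174.1 mol/min.
Outlet (n = n₀ + ν ξ):
  CH₃OH: 216 − 1(174.1) = 41.9
  O₂: 647.4 − 1.5(174.1) = 386.2
  N₂: 2435 (inert)
  CO₂: 0 + 1(174.1) = 174.1
  H₂O: 0 + 2(174.1) = 348.2
Dry total = 3037 mol/min; y_N₂ (dry) = 2435 / 3037 = 0.8017.

0.802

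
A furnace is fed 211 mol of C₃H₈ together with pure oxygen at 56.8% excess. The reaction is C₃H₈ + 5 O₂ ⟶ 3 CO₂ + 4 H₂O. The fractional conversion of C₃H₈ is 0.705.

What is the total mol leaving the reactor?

2010 mol

Stoichiometric O₂ = 5 × 211 = 1055 mol; O₂ fed = 1055 × 1.568 = 1654 mol.
Fuel reacted = 0.705 × 211 → ξ = 148.8 mol.
Outlet (n = n₀ + ν ξ):
  C₃H₈: 211 − 1(148.8) = 62.25
  O₂: 1654 − 5(148.8) = 910.5
  CO₂: 0 + 3(148.8) = 446.3
  H₂O: 0 + 4(148.8) = 595
Total out = 62.25 + 910.5 + 446.3 + 595 = 2014 mol.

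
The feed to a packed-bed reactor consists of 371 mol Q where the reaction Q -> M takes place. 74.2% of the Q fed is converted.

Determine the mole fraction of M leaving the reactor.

0.742

Q reacted = 0.742 × 371 = 275.3 mol; ν_Q = −1, so ξ = 275.3/1 = 275.3 mol.
Outlet amounts (n = n₀ + ν ξ):
  Q: 371 − 1(275.3) = 95.72
  M: 0 + 1(275.3) = 275.3
Total out = 371 mol; y_M = 275.3 / 371 = 0.742.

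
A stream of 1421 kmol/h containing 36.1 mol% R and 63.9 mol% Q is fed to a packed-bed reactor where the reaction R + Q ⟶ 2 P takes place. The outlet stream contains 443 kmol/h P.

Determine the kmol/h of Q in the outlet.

For P: n = n₀ + 2ξ → 443 = 0 + 2ξ, giving ξ = 221.5 kmol/h.
Outlet amounts (n = n₀ + ν ξ):
  R: 513 − 1(221.5) = 291.5
  Q: 908 − 1(221.5) = 686.5
  P: 0 + 2(221.5) = 443

687 kmol/h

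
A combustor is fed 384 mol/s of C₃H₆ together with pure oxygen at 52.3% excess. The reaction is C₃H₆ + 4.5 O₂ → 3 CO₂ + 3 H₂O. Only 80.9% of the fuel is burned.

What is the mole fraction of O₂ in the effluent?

Stoichiometric O₂ = 4.5 × 384 = 1728 mol/s; O₂ fed = 1728 × 1.523 = 2632 mol/s.
Fuel reacted = 0.809 × 384 → ξ = 310.7 mol/s.
Outlet (n = n₀ + ν ξ):
  C₃H₆: 384 − 1(310.7) = 73.34
  O₂: 2632 − 4.5(310.7) = 1234
  CO₂: 0 + 3(310.7) = 932
  H₂O: 0 + 3(310.7) = 932
Total out = 3171 mol/s; y_O₂ = 1234 / 3171 = 0.3891.

0.389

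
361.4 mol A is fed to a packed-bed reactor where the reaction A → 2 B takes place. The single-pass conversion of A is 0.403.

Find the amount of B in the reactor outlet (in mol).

A reacted = 0.403 × 361.4 = 145.6 mol; ν_A = −1, so ξ = 145.6/1 = 145.6 mol.
Outlet amounts (n = n₀ + ν ξ):
  A: 361.4 − 1(145.6) = 215.8
  B: 0 + 2(145.6) = 291.3

291 mol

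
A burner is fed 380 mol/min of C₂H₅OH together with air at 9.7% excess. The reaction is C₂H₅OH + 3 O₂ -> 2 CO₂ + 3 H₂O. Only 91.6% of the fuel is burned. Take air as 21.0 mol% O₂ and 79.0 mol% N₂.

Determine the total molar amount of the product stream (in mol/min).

Stoichiometric O₂ = 3 × 380 = 1140 mol/min; O₂ fed = 1140 × 1.097 = 1251 mol/min.
N₂ fed = 1251 × 79/21 = 4705 mol/min.
Fuel reacted = 0.916 × 380 → ξ = 348.1 mol/min.
Outlet (n = n₀ + ν ξ):
  C₂H₅OH: 380 − 1(348.1) = 31.92
  O₂: 1251 − 3(348.1) = 206.3
  N₂: 4705 (inert)
  CO₂: 0 + 2(348.1) = 696.2
  H₂O: 0 + 3(348.1) = 1044
Total out = 31.92 + 206.3 + 4705 + 696.2 + 1044 = 6683 mol/min.

6680 mol/min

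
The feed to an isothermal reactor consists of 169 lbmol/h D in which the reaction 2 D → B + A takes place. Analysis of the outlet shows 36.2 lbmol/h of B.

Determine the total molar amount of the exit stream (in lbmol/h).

For B: n = n₀ + 1ξ → 36.2 = 0 + 1ξ, giving ξ = 36.2 lbmol/h.
Outlet amounts (n = n₀ + ν ξ):
  D: 169 − 2(36.2) = 96.6
  B: 0 + 1(36.2) = 36.2
  A: 0 + 1(36.2) = 36.2
Total out = 96.6 + 36.2 + 36.2 = 169 lbmol/h.

169 lbmol/h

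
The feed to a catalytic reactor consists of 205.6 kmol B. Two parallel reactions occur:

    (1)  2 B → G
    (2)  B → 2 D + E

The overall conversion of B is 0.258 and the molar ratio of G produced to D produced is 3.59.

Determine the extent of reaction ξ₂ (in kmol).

Conversion of B: B consumed = 0.258 × 205.6 = 53.04 kmol = 2ξ₁ + 1ξ₂.
Selectivity: 1ξ₁ / (2ξ₂) = 3.59 → ξ₁ = 7.18 ξ₂.
Substitute: (2·7.18 + 1) ξ₂ = 53.04 → ξ₂ = 3.453 kmol, ξ₁ = 24.8 kmol.
Outlet amounts (n = n₀ + Σ ν·ξ):
  B: 205.6 − 2(24.8) − 1(3.453) = 152.6
  G: 0 + 1(24.8) = 24.8
  D: 0 + 2(3.453) = 6.907
  E: 0 + 1(3.453) = 3.453

ξ₂ = 3.45 kmol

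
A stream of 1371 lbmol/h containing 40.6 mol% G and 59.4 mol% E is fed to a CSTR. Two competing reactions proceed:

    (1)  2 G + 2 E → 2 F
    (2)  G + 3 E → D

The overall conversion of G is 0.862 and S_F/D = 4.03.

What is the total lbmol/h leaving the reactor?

Conversion of G: G consumed = 0.862 × 556.6 = 479.8 lbmol/h = 2ξ₁ + 1ξ₂.
Selectivity: 2ξ₁ / (1ξ₂) = 4.03 → ξ₁ = 2.015 ξ₂.
Substitute: (2·2.015 + 1) ξ₂ = 479.8 → ξ₂ = 95.39 lbmol/h, ξ₁ = 192.2 lbmol/h.
Outlet amounts (n = n₀ + Σ ν·ξ):
  G: 556.6 − 2(192.2) − 1(95.39) = 76.81
  E: 814.4 − 2(192.2) − 3(95.39) = 143.8
  F: 0 + 2(192.2) = 384.4
  D: 0 + 1(95.39) = 95.39
Total out = 76.81 + 143.8 + 384.4 + 95.39 = 700.4 lbmol/h.

700 lbmol/h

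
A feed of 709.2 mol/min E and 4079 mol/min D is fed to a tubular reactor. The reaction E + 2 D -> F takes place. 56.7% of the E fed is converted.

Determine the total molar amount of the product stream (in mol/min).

3980 mol/min

E reacted = 0.567 × 709.2 = 402.1 mol/min; ν_E = −1, so ξ = 402.1/1 = 402.1 mol/min.
Outlet amounts (n = n₀ + ν ξ):
  E: 709.2 − 1(402.1) = 307.1
  D: 4079 − 2(402.1) = 3275
  F: 0 + 1(402.1) = 402.1
Total out = 307.1 + 3275 + 402.1 = 3984 mol/min.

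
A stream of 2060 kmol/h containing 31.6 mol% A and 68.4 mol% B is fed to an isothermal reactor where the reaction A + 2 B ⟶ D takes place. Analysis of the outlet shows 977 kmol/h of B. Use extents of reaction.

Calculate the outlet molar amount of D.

For B: n = n₀ − 2ξ → 977 = 1409 − 2ξ, giving ξ = 216 kmol/h.
Outlet amounts (n = n₀ + ν ξ):
  A: 651 − 1(216) = 434.9
  B: 1409 − 2(216) = 977
  D: 0 + 1(216) = 216

216 kmol/h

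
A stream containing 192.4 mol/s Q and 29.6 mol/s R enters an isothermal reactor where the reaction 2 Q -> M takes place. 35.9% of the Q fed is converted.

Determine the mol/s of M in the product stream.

Q reacted = 0.359 × 192.4 = 69.07 mol/s; ν_Q = −2, so ξ = 69.07/2 = 34.54 mol/s.
Outlet amounts (n = n₀ + ν ξ):
  Q: 192.4 − 2(34.54) = 123.3
  M: 0 + 1(34.54) = 34.54
  R: 29.6 (inert)

34.5 mol/s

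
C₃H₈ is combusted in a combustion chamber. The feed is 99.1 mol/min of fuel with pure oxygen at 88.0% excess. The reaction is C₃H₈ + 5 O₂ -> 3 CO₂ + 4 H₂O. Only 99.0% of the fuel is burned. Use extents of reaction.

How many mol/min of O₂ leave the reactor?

441 mol/min

Stoichiometric O₂ = 5 × 99.1 = 495.5 mol/min; O₂ fed = 495.5 × 1.880 = 931.5 mol/min.
Fuel reacted = 0.99 × 99.1 → ξ = 98.11 mol/min.
Outlet (n = n₀ + ν ξ):
  C₃H₈: 99.1 − 1(98.11) = 0.991
  O₂: 931.5 − 5(98.11) = 441
  CO₂: 0 + 3(98.11) = 294.3
  H₂O: 0 + 4(98.11) = 392.4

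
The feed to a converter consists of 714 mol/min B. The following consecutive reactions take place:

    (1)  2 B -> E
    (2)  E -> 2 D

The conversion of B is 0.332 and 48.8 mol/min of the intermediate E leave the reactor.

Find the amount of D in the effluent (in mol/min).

139 mol/min

Conversion of B: B consumed = 2ξ₁ = 0.332 × 714 → ξ₁ = 118.5 mol/min.
E balance: n_E = 0 + 1ξ₁ − 1ξ₂ = 48.8 → ξ₂ = (1·118.5 − 48.8)/1 = 69.72 mol/min.
Outlet amounts (n = n₀ + Σ ν·ξ):
  B: 714 − 2(118.5) = 477
  E: 0 + 1(118.5) − 1(69.72) = 48.8
  D: 0 + 2(69.72) = 139.4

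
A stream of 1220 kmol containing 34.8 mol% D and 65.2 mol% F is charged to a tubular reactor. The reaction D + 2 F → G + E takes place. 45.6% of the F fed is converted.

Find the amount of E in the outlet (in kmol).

181 kmol

F reacted = 0.456 × 795.4 = 362.7 kmol; ν_F = −2, so ξ = 362.7/2 = 181.4 kmol.
Outlet amounts (n = n₀ + ν ξ):
  D: 424.6 − 1(181.4) = 243.2
  F: 795.4 − 2(181.4) = 432.7
  G: 0 + 1(181.4) = 181.4
  E: 0 + 1(181.4) = 181.4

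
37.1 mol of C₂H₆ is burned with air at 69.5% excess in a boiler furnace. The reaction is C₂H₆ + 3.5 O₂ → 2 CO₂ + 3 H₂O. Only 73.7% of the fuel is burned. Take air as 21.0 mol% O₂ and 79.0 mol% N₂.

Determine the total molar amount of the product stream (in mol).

Stoichiometric O₂ = 3.5 × 37.1 = 129.8 mol; O₂ fed = 129.8 × 1.695 = 220.1 mol.
N₂ fed = 220.1 × 79/21 = 828 mol.
Fuel reacted = 0.737 × 37.1 → ξ = 27.34 mol.
Outlet (n = n₀ + ν ξ):
  C₂H₆: 37.1 − 1(27.34) = 9.757
  O₂: 220.1 − 3.5(27.34) = 124.4
  N₂: 828 (inert)
  CO₂: 0 + 2(27.34) = 54.69
  H₂O: 0 + 3(27.34) = 82.03
Total out = 9.757 + 124.4 + 828 + 54.69 + 82.03 = 1099 mol.

1100 mol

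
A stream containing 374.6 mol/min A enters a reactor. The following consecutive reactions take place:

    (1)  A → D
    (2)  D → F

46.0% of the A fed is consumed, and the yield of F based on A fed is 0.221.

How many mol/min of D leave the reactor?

89.5 mol/min

Conversion of A: A consumed = 1ξ₁ = 0.46 × 374.6 → ξ₁ = 172.3 mol/min.
Yield of F: 1ξ₂ / 374.6 = 0.221 → ξ₂ = 82.79 mol/min.
Outlet amounts (n = n₀ + Σ ν·ξ):
  A: 374.6 − 1(172.3) = 202.3
  D: 0 + 1(172.3) − 1(82.79) = 89.53
  F: 0 + 1(82.79) = 82.79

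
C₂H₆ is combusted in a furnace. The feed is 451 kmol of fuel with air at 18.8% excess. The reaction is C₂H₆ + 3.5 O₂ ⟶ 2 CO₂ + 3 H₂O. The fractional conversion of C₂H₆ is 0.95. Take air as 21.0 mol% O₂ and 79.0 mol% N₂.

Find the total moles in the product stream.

Stoichiometric O₂ = 3.5 × 451 = 1578 kmol; O₂ fed = 1578 × 1.188 = 1875 kmol.
N₂ fed = 1875 × 79/21 = 7055 kmol.
Fuel reacted = 0.95 × 451 → ξ = 428.4 kmol.
Outlet (n = n₀ + ν ξ):
  C₂H₆: 451 − 1(428.4) = 22.55
  O₂: 1875 − 3.5(428.4) = 375.7
  N₂: 7055 (inert)
  CO₂: 0 + 2(428.4) = 856.9
  H₂O: 0 + 3(428.4) = 1285
Total out = 22.55 + 375.7 + 7055 + 856.9 + 1285 = 9595 kmol.

9600 kmol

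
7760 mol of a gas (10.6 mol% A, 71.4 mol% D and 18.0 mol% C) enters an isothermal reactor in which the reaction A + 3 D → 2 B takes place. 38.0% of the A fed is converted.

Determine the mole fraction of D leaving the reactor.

0.645

A reacted = 0.38 × 822.6 = 312.6 mol; ν_A = −1, so ξ = 312.6/1 = 312.6 mol.
Outlet amounts (n = n₀ + ν ξ):
  A: 822.6 − 1(312.6) = 510
  D: 5541 − 3(312.6) = 4603
  B: 0 + 2(312.6) = 625.1
  C: 1397 (inert)
Total out = 7135 mol; y_D = 4603 / 7135 = 0.6451.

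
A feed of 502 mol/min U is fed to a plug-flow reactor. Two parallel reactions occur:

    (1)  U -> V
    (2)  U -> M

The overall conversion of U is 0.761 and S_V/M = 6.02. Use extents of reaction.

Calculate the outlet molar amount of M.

54.4 mol/min

Conversion of U: U consumed = 0.761 × 502 = 382 mol/min = 1ξ₁ + 1ξ₂.
Selectivity: 1ξ₁ / (1ξ₂) = 6.02 → ξ₁ = 6.02 ξ₂.
Substitute: (1·6.02 + 1) ξ₂ = 382 → ξ₂ = 54.42 mol/min, ξ₁ = 327.6 mol/min.
Outlet amounts (n = n₀ + Σ ν·ξ):
  U: 502 − 1(327.6) − 1(54.42) = 120
  V: 0 + 1(327.6) = 327.6
  M: 0 + 1(54.42) = 54.42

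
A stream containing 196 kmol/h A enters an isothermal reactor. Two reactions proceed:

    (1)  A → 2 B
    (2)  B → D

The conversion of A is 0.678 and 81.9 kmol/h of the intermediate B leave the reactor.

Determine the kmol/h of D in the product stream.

184 kmol/h

Conversion of A: A consumed = 1ξ₁ = 0.678 × 196 → ξ₁ = 132.9 kmol/h.
B balance: n_B = 0 + 2ξ₁ − 1ξ₂ = 81.9 → ξ₂ = (2·132.9 − 81.9)/1 = 183.9 kmol/h.
Outlet amounts (n = n₀ + Σ ν·ξ):
  A: 196 − 1(132.9) = 63.11
  B: 0 + 2(132.9) − 1(183.9) = 81.9
  D: 0 + 1(183.9) = 183.9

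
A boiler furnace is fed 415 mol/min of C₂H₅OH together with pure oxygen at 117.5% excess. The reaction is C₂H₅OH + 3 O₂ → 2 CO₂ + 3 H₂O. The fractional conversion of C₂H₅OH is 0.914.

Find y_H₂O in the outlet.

0.325

Stoichiometric O₂ = 3 × 415 = 1245 mol/min; O₂ fed = 1245 × 2.175 = 2708 mol/min.
Fuel reacted = 0.914 × 415 → ξ = 379.3 mol/min.
Outlet (n = n₀ + ν ξ):
  C₂H₅OH: 415 − 1(379.3) = 35.69
  O₂: 2708 − 3(379.3) = 1570
  CO₂: 0 + 2(379.3) = 758.6
  H₂O: 0 + 3(379.3) = 1138
Total out = 3502 mol/min; y_H₂O = 1138 / 3502 = 0.3249.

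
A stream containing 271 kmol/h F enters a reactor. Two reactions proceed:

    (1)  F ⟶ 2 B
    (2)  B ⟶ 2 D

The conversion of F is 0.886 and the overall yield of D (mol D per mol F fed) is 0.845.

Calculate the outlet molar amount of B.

366 kmol/h

Conversion of F: F consumed = 1ξ₁ = 0.886 × 271 → ξ₁ = 240.1 kmol/h.
Yield of D: 2ξ₂ / 271 = 0.845 → ξ₂ = 114.5 kmol/h.
Outlet amounts (n = n₀ + Σ ν·ξ):
  F: 271 − 1(240.1) = 30.89
  B: 0 + 2(240.1) − 1(114.5) = 365.7
  D: 0 + 2(114.5) = 229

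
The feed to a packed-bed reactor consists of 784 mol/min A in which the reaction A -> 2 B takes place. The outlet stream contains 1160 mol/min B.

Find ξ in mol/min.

ξ = 580 mol/min

For B: n = n₀ + 2ξ → 1160 = 0 + 2ξ, giving ξ = 580 mol/min.
Outlet amounts (n = n₀ + ν ξ):
  A: 784 − 1(580) = 204
  B: 0 + 2(580) = 1160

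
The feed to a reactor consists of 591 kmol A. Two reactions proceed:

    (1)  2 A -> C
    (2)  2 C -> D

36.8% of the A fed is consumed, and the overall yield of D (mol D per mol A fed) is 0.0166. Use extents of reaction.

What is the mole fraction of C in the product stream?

0.189

Conversion of A: A consumed = 2ξ₁ = 0.368 × 591 → ξ₁ = 108.7 kmol.
Yield of D: 1ξ₂ / 591 = 0.0166 → ξ₂ = 9.811 kmol.
Outlet amounts (n = n₀ + Σ ν·ξ):
  A: 591 − 2(108.7) = 373.5
  C: 0 + 1(108.7) − 2(9.811) = 89.12
  D: 0 + 1(9.811) = 9.811
Total out = 472.4 kmol; y_C = 89.12 / 472.4 = 0.1886.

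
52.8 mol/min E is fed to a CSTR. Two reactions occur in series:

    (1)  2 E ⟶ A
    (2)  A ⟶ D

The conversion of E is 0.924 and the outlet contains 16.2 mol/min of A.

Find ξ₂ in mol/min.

ξ₂ = 8.19 mol/min

Conversion of E: E consumed = 2ξ₁ = 0.924 × 52.8 → ξ₁ = 24.39 mol/min.
A balance: n_A = 0 + 1ξ₁ − 1ξ₂ = 16.2 → ξ₂ = (1·24.39 − 16.2)/1 = 8.194 mol/min.
Outlet amounts (n = n₀ + Σ ν·ξ):
  E: 52.8 − 2(24.39) = 4.013
  A: 0 + 1(24.39) − 1(8.194) = 16.2
  D: 0 + 1(8.194) = 8.194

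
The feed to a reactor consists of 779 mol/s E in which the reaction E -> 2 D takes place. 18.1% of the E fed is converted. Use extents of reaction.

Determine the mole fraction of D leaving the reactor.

0.307

E reacted = 0.181 × 779 = 141 mol/s; ν_E = −1, so ξ = 141/1 = 141 mol/s.
Outlet amounts (n = n₀ + ν ξ):
  E: 779 − 1(141) = 638
  D: 0 + 2(141) = 282
Total out = 920 mol/s; y_D = 282 / 920 = 0.3065.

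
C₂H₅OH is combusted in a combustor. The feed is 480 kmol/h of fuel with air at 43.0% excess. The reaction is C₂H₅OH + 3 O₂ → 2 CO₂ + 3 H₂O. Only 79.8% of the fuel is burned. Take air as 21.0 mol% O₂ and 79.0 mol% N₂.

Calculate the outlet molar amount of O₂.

Stoichiometric O₂ = 3 × 480 = 1440 kmol/h; O₂ fed = 1440 × 1.430 = 2059 kmol/h.
N₂ fed = 2059 × 79/21 = 7747 kmol/h.
Fuel reacted = 0.798 × 480 → ξ = 383 kmol/h.
Outlet (n = n₀ + ν ξ):
  C₂H₅OH: 480 − 1(383) = 96.96
  O₂: 2059 − 3(383) = 910.1
  N₂: 7747 (inert)
  CO₂: 0 + 2(383) = 766.1
  H₂O: 0 + 3(383) = 1149

910 kmol/h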